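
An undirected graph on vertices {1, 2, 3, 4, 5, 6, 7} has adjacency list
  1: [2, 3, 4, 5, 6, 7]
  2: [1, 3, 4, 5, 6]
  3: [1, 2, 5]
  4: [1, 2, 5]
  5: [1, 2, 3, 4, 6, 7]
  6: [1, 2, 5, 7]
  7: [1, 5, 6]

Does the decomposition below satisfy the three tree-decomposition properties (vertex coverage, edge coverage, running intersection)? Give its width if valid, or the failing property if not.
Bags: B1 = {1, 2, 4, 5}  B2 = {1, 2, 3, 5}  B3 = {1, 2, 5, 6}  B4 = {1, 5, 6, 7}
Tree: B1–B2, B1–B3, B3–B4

Checking the three conditions: (i) the bags cover all of {1, 2, 3, 4, 5, 6, 7}; (ii) for each edge, some bag contains both endpoints; (iii) the bags containing any fixed vertex form a subtree. All hold, so the decomposition is valid with width 4 − 1 = 3.

Yes; width 3.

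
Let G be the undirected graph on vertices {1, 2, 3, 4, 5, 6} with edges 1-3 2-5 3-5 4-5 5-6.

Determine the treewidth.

A width-1 tree decomposition is:
Bags: B1 = {3, 5}  B2 = {1, 3}  B3 = {4, 5}  B4 = {2, 5}  B5 = {5, 6}
Tree: B1–B2, B1–B3, B3–B4, B4–B5
The largest bag has 2 vertices, giving width 1; this decomposition certifies tw(G) ≤ 1. G has an edge, so its treewidth is at least 1. Hence tw(G) = 1 exactly.

1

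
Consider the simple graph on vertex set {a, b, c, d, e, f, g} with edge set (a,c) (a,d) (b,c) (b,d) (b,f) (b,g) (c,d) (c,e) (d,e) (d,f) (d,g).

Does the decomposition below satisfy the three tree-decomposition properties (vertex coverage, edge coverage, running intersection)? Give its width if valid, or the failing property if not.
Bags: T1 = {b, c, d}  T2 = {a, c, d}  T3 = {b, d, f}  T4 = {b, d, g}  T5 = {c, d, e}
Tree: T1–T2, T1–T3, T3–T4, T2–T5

Yes; width 2.

Every vertex of G appears in some bag (union = {a, b, c, d, e, f, g}); every edge is covered by a bag; and for each vertex v the set of bags containing v is connected in the bag tree. The decomposition is therefore valid. The largest bag has 3 vertices, so the width is 2.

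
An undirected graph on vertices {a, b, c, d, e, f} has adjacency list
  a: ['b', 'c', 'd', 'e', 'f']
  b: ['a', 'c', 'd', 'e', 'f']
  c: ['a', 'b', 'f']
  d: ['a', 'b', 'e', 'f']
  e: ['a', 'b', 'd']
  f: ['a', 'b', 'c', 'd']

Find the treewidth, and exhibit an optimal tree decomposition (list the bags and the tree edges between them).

The largest bag has 4 vertices, giving width 3; this decomposition certifies tw(G) ≤ 3. For the lower bound, the 4 vertices {a, b, d, e} are pairwise adjacent, and any tree decomposition puts a clique entirely inside one bag — forcing width ≥ 3. Therefore the treewidth is 3.

Treewidth 3.
One such decomposition:
Bags: B1 = {a, b, d, e}  B2 = {a, b, d, f}  B3 = {a, b, c, f}
Tree: B1–B2, B2–B3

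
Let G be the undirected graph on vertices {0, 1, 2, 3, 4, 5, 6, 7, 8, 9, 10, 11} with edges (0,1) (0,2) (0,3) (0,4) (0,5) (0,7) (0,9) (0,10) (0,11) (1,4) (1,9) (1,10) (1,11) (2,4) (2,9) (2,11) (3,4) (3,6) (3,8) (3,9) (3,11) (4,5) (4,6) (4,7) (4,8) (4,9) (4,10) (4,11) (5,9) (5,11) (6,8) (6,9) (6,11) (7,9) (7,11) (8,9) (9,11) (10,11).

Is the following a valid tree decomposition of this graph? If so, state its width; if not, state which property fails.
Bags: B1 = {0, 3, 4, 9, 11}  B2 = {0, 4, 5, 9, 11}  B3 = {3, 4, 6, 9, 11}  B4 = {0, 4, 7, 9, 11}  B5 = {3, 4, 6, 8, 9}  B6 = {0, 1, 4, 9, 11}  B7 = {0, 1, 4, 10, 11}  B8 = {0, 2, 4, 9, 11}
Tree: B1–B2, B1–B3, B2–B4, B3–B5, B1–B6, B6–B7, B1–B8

Yes; width 4.

Every vertex of G appears in some bag (union = {0, 1, 2, 3, 4, 5, 6, 7, 8, 9, 10, 11}); every edge is covered by a bag; and for each vertex v the set of bags containing v is connected in the bag tree. The decomposition is therefore valid. The largest bag has 5 vertices, so the width is 4.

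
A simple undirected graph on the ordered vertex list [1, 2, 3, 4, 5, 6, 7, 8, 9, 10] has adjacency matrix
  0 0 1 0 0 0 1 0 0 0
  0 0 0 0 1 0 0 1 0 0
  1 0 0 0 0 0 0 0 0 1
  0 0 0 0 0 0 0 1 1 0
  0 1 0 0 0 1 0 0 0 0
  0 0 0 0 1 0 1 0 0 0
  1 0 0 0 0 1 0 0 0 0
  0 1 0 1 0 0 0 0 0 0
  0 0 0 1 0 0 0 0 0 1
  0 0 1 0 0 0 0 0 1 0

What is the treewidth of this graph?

2

A width-2 tree decomposition is:
Bags: B1 = {4, 9, 10}  B2 = {4, 8, 10}  B3 = {2, 8, 10}  B4 = {2, 5, 10}  B5 = {5, 6, 10}  B6 = {6, 7, 10}  B7 = {1, 7, 10}  B8 = {1, 3, 10}
Tree: B1–B2, B2–B3, B3–B4, B4–B5, B5–B6, B6–B7, B7–B8
Each bag holds 3 vertices, so the decomposition has width 2, which upper-bounds the treewidth. For the lower bound, G contains the cycle 10–9–4–8–2–5–6–7–1–3–10, so G is not a forest; only forests have treewidth ≤ 1, hence tw(G) ≥ 2. The upper and lower bounds meet at 2, so that is the treewidth.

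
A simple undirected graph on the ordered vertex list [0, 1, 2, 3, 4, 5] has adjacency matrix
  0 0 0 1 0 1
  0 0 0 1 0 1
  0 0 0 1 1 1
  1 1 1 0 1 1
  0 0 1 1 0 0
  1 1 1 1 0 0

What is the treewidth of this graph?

2

A width-2 tree decomposition is:
Bags: B1 = {2, 3, 5}  B2 = {2, 3, 4}  B3 = {0, 3, 5}  B4 = {1, 3, 5}
Tree: B1–B2, B1–B3, B1–B4
Every bag has size at most 3, so the width is 3 − 1 = 2 and tw(G) ≤ 2. For the lower bound, the 3 vertices {2, 3, 4} are pairwise adjacent, and any tree decomposition puts a clique entirely inside one bag — forcing width ≥ 2. Hence tw(G) = 2 exactly.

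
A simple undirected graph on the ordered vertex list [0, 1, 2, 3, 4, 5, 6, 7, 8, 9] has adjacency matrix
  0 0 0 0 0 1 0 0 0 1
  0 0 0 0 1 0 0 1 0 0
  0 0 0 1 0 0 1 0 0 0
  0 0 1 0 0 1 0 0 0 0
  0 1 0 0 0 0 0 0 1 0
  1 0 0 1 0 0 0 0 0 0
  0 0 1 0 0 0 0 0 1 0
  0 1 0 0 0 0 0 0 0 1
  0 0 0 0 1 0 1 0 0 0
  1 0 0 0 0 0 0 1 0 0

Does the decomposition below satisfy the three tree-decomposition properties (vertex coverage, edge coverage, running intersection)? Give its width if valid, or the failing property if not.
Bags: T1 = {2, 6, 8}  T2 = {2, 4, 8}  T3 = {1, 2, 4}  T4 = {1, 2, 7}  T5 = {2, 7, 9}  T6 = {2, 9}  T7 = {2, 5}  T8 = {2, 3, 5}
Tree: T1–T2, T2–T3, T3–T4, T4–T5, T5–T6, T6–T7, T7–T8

No — vertex 0 appears in no bag.

A tree decomposition must satisfy three properties: every vertex lies in some bag; for every edge, both endpoints lie together in some bag; and for every vertex, the bags containing it form a connected subtree. Here vertex 0 appears in no bag, so the decomposition is invalid.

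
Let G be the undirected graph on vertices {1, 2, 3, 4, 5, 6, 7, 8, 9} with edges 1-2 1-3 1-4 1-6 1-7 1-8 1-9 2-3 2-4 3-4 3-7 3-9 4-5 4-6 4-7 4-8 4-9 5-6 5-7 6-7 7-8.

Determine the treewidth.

A width-3 tree decomposition is:
Bags: B1 = {1, 4, 6, 7}  B2 = {1, 4, 7, 8}  B3 = {1, 3, 4, 7}  B4 = {1, 3, 4, 9}  B5 = {1, 2, 3, 4}  B6 = {4, 5, 6, 7}
Tree: B1–B2, B2–B3, B3–B4, B3–B5, B1–B6
The largest bag has 4 vertices, giving width 3; this decomposition certifies tw(G) ≤ 3. Conversely, {1, 4, 7, 8} is a clique of size 4, and the vertices of any clique must share a bag in every tree decomposition; so some bag has ≥ 4 vertices and tw(G) ≥ 3. Therefore the treewidth is 3.

3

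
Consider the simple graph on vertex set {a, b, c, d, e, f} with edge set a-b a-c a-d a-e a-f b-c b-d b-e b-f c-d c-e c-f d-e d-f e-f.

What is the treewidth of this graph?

5

A width-5 tree decomposition is:
Bags: B1 = {a, b, c, d, e, f}
Tree: (single bag)
A single bag containing all 6 vertices is trivially a valid decomposition of width 5. On the other hand G contains the 6-clique {a, b, c, d, e, f}. A clique must lie in a single bag of any decomposition, so no decomposition can have width below 5. Combining the bounds, tw(G) = 5.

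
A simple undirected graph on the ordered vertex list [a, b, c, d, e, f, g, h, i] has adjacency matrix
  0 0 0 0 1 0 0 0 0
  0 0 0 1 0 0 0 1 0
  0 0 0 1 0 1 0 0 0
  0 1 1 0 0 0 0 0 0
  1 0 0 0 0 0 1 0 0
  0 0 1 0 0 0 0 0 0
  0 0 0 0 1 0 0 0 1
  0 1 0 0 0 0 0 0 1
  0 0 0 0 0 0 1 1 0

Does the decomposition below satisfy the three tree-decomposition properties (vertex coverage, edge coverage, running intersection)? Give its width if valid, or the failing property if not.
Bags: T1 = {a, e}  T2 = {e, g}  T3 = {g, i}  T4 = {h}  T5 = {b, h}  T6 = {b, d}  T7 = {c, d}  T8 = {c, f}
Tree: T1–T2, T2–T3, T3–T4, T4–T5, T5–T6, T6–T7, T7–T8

No — edge (i,h) lies in no bag.

A tree decomposition must satisfy three properties: every vertex lies in some bag; for every edge, both endpoints lie together in some bag; and for every vertex, the bags containing it form a connected subtree. Here edge (i,h) lies in no bag, so the decomposition is invalid.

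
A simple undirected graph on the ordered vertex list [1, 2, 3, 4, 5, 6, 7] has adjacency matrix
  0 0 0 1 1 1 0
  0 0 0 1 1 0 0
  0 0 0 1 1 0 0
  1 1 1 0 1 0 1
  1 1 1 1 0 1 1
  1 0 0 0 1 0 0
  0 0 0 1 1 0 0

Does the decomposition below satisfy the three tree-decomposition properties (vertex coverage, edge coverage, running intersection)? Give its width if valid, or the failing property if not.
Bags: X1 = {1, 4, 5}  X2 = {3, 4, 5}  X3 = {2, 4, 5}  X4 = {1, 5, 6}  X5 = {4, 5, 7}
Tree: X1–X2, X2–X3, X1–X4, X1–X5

Every vertex of G appears in some bag (union = {1, 2, 3, 4, 5, 6, 7}); every edge is covered by a bag; and for each vertex v the set of bags containing v is connected in the bag tree. The decomposition is therefore valid. The largest bag has 3 vertices, so the width is 2.

Yes; width 2.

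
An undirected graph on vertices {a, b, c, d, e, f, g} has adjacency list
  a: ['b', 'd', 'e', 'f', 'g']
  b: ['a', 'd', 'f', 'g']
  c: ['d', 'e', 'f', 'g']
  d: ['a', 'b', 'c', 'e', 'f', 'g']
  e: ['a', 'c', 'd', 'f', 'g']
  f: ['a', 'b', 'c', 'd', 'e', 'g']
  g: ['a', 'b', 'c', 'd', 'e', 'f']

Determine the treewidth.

4

A width-4 tree decomposition is:
Bags: B1 = {a, d, e, f, g}  B2 = {c, d, e, f, g}  B3 = {a, b, d, f, g}
Tree: B1–B2, B1–B3
Every bag has size at most 5, so the width is 5 − 1 = 4 and tw(G) ≤ 4. Conversely, {c, d, e, f, g} is a clique of size 5, and the vertices of any clique must share a bag in every tree decomposition; so some bag has ≥ 5 vertices and tw(G) ≥ 4. Therefore the treewidth is 4.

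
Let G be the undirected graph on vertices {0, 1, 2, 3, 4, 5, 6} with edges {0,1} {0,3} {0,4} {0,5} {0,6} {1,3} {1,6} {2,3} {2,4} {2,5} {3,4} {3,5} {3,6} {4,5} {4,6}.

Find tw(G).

3

A width-3 tree decomposition is:
Bags: B1 = {0, 3, 4, 5}  B2 = {2, 3, 4, 5}  B3 = {0, 3, 4, 6}  B4 = {0, 1, 3, 6}
Tree: B1–B2, B1–B3, B3–B4
Every bag has size at most 4, so the width is 4 − 1 = 3 and tw(G) ≤ 3. For the lower bound, the 4 vertices {0, 1, 3, 6} are pairwise adjacent, and any tree decomposition puts a clique entirely inside one bag — forcing width ≥ 3. Therefore the treewidth is 3.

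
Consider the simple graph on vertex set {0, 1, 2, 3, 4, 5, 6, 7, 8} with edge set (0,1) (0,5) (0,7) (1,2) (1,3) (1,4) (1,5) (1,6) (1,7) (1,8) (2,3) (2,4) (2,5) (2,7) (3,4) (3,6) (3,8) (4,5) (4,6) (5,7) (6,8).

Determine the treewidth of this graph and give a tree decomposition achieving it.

Every bag has size at most 4, so the width is 4 − 1 = 3 and tw(G) ≤ 3. Conversely, {0, 1, 5, 7} is a clique of size 4, and the vertices of any clique must share a bag in every tree decomposition; so some bag has ≥ 4 vertices and tw(G) ≥ 3. Hence tw(G) = 3 exactly.

Treewidth 3.
One optimal decomposition is:
Bags: B1 = {1, 2, 4, 5}  B2 = {1, 2, 3, 4}  B3 = {1, 3, 4, 6}  B4 = {1, 3, 6, 8}  B5 = {1, 2, 5, 7}  B6 = {0, 1, 5, 7}
Tree: B1–B2, B2–B3, B3–B4, B1–B5, B5–B6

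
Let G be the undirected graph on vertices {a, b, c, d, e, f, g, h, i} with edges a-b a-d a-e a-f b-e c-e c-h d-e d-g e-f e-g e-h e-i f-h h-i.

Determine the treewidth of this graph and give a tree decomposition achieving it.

Treewidth 2.
One such decomposition:
Bags: B1 = {a, e, f}  B2 = {e, f, h}  B3 = {e, h, i}  B4 = {c, e, h}  B5 = {a, d, e}  B6 = {d, e, g}  B7 = {a, b, e}
Tree: B1–B2, B2–B3, B2–B4, B1–B5, B5–B6, B5–B7

Every bag has size at most 3, so the width is 3 − 1 = 2 and tw(G) ≤ 2. On the other hand G contains the 3-clique {d, e, g}. A clique must lie in a single bag of any decomposition, so no decomposition can have width below 2. Hence tw(G) = 2 exactly.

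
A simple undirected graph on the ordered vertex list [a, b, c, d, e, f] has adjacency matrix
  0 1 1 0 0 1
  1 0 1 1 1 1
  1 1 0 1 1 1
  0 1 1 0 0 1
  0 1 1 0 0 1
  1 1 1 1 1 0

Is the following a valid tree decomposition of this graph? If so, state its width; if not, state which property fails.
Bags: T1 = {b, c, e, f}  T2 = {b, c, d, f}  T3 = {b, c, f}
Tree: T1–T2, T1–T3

A tree decomposition must satisfy three properties: every vertex lies in some bag; for every edge, both endpoints lie together in some bag; and for every vertex, the bags containing it form a connected subtree. Here vertex a appears in no bag, so the decomposition is invalid.

No — vertex a appears in no bag.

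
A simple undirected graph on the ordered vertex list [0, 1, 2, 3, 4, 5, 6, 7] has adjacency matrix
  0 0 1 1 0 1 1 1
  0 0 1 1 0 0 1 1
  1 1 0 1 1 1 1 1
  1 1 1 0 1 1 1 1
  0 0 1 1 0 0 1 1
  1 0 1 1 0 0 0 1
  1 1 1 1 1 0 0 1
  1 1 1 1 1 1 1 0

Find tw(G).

A width-4 tree decomposition is:
Bags: B1 = {0, 2, 3, 5, 7}  B2 = {0, 2, 3, 6, 7}  B3 = {2, 3, 4, 6, 7}  B4 = {1, 2, 3, 6, 7}
Tree: B1–B2, B2–B3, B3–B4
Each bag holds 5 vertices, so the decomposition has width 4, which upper-bounds the treewidth. Conversely, {0, 2, 3, 5, 7} is a clique of size 5, and the vertices of any clique must share a bag in every tree decomposition; so some bag has ≥ 5 vertices and tw(G) ≥ 4. Hence tw(G) = 4 exactly.

4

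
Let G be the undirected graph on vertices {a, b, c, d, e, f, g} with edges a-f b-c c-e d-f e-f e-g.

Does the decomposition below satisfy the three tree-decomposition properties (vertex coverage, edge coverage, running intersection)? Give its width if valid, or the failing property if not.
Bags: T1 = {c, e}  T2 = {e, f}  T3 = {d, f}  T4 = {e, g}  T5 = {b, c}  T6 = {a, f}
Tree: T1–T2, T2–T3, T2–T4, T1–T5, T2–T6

Checking the three conditions: (i) the bags cover all of {a, b, c, d, e, f, g}; (ii) for each edge, some bag contains both endpoints; (iii) the bags containing any fixed vertex form a subtree. All hold, so the decomposition is valid with width 2 − 1 = 1.

Yes; width 1.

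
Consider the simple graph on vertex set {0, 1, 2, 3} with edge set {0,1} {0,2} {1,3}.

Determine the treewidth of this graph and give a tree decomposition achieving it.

The largest bag has 2 vertices, giving width 1; this decomposition certifies tw(G) ≤ 1. Since G has at least one edge (e.g. 3–1), it is not an edgeless graph, so tw(G) ≥ 1. Hence tw(G) = 1 exactly.

Treewidth 1.
Bags: B1 = {1, 3}  B2 = {0, 1}  B3 = {0, 2}
Tree: B1–B2, B2–B3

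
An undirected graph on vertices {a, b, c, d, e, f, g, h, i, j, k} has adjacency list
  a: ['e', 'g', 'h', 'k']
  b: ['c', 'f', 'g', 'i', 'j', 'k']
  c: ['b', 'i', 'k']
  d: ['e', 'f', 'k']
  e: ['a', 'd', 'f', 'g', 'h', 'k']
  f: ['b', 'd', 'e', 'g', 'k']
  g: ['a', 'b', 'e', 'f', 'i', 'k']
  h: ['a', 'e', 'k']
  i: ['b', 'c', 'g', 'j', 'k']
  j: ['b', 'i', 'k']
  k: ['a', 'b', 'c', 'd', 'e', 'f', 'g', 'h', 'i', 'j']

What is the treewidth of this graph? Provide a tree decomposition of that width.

Treewidth 3.
One optimal decomposition is:
Bags: B1 = {b, f, g, k}  B2 = {e, f, g, k}  B3 = {a, e, g, k}  B4 = {b, g, i, k}  B5 = {d, e, f, k}  B6 = {b, c, i, k}  B7 = {a, e, h, k}  B8 = {b, i, j, k}
Tree: B1–B2, B2–B3, B1–B4, B2–B5, B4–B6, B3–B7, B4–B8

Each bag holds 4 vertices, so the decomposition has width 3, which upper-bounds the treewidth. For the lower bound, the 4 vertices {d, e, f, k} are pairwise adjacent, and any tree decomposition puts a clique entirely inside one bag — forcing width ≥ 3. Therefore the treewidth is 3.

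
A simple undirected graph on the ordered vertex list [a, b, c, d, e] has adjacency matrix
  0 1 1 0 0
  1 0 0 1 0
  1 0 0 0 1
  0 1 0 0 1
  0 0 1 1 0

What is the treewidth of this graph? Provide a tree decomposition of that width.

Treewidth 2.
One such decomposition:
Bags: B1 = {a, b, c}  B2 = {b, c, d}  B3 = {c, d, e}
Tree: B1–B2, B2–B3

Each bag holds 3 vertices, so the decomposition has width 2, which upper-bounds the treewidth. Since c–a–b–d–e–c is a cycle in G, G is not acyclic. Forests are exactly the graphs of treewidth ≤ 1, so tw(G) ≥ 2. Therefore the treewidth is 2.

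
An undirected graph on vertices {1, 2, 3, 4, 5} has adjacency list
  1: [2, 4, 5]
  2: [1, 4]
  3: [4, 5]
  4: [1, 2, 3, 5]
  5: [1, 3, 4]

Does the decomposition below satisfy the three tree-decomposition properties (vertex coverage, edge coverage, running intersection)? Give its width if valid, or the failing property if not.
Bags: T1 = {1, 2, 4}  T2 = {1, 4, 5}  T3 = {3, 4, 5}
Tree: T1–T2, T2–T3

Vertex coverage: the bags together contain {1, 2, 3, 4, 5}, the full vertex set. Edge coverage: each edge of G has both endpoints in at least one bag. Running intersection: for every vertex, the bags containing it form a connected subtree. All three properties hold, so this is a valid tree decomposition of width max|bag| − 1 = 2, and hence tw(G) ≤ 2.

Yes; width 2.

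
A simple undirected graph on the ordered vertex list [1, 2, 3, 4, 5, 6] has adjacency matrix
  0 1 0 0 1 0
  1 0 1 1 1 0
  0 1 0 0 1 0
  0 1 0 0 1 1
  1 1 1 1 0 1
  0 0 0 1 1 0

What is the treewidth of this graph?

2

A width-2 tree decomposition is:
Bags: B1 = {4, 5, 6}  B2 = {2, 4, 5}  B3 = {1, 2, 5}  B4 = {2, 3, 5}
Tree: B1–B2, B2–B3, B3–B4
Every bag has size at most 3, so the width is 3 − 1 = 2 and tw(G) ≤ 2. For the lower bound, the 3 vertices {1, 2, 5} are pairwise adjacent, and any tree decomposition puts a clique entirely inside one bag — forcing width ≥ 2. The upper and lower bounds meet at 2, so that is the treewidth.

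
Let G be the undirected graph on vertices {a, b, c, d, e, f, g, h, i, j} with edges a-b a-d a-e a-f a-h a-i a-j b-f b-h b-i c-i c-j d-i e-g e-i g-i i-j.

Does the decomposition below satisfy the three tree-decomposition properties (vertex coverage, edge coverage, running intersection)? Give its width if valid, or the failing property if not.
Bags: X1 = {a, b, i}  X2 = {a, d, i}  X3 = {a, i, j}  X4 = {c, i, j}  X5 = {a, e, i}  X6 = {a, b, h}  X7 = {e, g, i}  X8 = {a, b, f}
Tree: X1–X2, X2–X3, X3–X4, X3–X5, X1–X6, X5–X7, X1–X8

Yes; width 2.

Vertex coverage: the bags together contain {a, b, c, d, e, f, g, h, i, j}, the full vertex set. Edge coverage: each edge of G has both endpoints in at least one bag. Running intersection: for every vertex, the bags containing it form a connected subtree. All three properties hold, so this is a valid tree decomposition of width max|bag| − 1 = 2, and hence tw(G) ≤ 2.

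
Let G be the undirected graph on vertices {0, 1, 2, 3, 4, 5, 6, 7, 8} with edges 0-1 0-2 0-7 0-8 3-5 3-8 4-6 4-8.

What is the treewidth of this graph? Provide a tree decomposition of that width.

Treewidth 1.
One such decomposition:
Bags: B1 = {4, 8}  B2 = {0, 8}  B3 = {3, 8}  B4 = {0, 7}  B5 = {0, 1}  B6 = {0, 2}  B7 = {3, 5}  B8 = {4, 6}
Tree: B1–B2, B1–B3, B2–B4, B2–B5, B2–B6, B3–B7, B1–B8

Each bag holds 2 vertices, so the decomposition has width 1, which upper-bounds the treewidth. Any graph with an edge has treewidth ≥ 1, and G has the edge 4–8. Therefore the treewidth is 1.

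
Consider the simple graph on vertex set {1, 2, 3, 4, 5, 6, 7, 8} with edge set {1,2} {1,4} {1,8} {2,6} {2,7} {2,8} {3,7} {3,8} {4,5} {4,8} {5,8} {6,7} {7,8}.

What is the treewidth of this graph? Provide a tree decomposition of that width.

Treewidth 2.
Bags: B1 = {1, 4, 8}  B2 = {1, 2, 8}  B3 = {2, 7, 8}  B4 = {4, 5, 8}  B5 = {2, 6, 7}  B6 = {3, 7, 8}
Tree: B1–B2, B2–B3, B1–B4, B3–B5, B3–B6

Every bag has size at most 3, so the width is 3 − 1 = 2 and tw(G) ≤ 2. For the lower bound, the 3 vertices {1, 2, 8} are pairwise adjacent, and any tree decomposition puts a clique entirely inside one bag — forcing width ≥ 2. Hence tw(G) = 2 exactly.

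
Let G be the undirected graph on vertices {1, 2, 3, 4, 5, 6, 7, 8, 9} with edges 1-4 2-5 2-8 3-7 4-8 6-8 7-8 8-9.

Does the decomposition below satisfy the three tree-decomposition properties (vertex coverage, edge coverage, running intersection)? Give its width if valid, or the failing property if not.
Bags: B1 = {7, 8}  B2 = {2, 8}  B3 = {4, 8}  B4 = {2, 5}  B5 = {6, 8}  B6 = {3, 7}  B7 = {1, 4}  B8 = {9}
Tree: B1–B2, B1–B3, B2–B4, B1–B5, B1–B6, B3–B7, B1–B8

No — edge (8,9) lies in no bag.

A tree decomposition must satisfy three properties: every vertex lies in some bag; for every edge, both endpoints lie together in some bag; and for every vertex, the bags containing it form a connected subtree. Here edge (8,9) lies in no bag, so the decomposition is invalid.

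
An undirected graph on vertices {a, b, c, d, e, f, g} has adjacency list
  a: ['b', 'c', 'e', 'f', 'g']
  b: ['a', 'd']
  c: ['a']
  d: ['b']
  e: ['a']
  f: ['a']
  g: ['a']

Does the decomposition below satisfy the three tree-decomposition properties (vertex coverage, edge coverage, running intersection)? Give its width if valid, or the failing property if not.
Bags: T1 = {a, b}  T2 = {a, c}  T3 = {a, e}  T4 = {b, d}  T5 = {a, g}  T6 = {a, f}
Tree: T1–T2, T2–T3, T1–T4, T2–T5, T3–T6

Checking the three conditions: (i) the bags cover all of {a, b, c, d, e, f, g}; (ii) for each edge, some bag contains both endpoints; (iii) the bags containing any fixed vertex form a subtree. All hold, so the decomposition is valid with width 2 − 1 = 1.

Yes; width 1.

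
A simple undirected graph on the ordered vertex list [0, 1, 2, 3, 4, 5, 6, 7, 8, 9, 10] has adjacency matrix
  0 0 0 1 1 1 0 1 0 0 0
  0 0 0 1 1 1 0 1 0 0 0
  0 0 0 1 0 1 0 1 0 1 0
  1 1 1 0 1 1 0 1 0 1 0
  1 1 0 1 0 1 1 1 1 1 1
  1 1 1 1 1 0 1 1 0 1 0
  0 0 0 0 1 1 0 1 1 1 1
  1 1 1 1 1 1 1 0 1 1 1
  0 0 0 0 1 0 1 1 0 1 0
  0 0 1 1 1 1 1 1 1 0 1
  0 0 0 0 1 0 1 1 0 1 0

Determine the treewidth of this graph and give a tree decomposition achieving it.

Treewidth 4.
Bags: B1 = {4, 6, 7, 9, 10}  B2 = {4, 5, 6, 7, 9}  B3 = {4, 6, 7, 8, 9}  B4 = {3, 4, 5, 7, 9}  B5 = {0, 3, 4, 5, 7}  B6 = {1, 3, 4, 5, 7}  B7 = {2, 3, 5, 7, 9}
Tree: B1–B2, B1–B3, B2–B4, B4–B5, B4–B6, B4–B7

Every bag has size at most 5, so the width is 5 − 1 = 4 and tw(G) ≤ 4. Conversely, {2, 3, 5, 7, 9} is a clique of size 5, and the vertices of any clique must share a bag in every tree decomposition; so some bag has ≥ 5 vertices and tw(G) ≥ 4. Hence tw(G) = 4 exactly.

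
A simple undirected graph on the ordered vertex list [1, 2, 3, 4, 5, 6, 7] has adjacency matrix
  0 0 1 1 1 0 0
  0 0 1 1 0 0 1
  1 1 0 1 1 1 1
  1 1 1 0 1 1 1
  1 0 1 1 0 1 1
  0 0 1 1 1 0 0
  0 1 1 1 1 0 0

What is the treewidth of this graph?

A width-3 tree decomposition is:
Bags: B1 = {1, 3, 4, 5}  B2 = {3, 4, 5, 6}  B3 = {3, 4, 5, 7}  B4 = {2, 3, 4, 7}
Tree: B1–B2, B1–B3, B3–B4
Each bag holds 4 vertices, so the decomposition has width 3, which upper-bounds the treewidth. On the other hand G contains the 4-clique {2, 3, 4, 7}. A clique must lie in a single bag of any decomposition, so no decomposition can have width below 3. Hence tw(G) = 3 exactly.

3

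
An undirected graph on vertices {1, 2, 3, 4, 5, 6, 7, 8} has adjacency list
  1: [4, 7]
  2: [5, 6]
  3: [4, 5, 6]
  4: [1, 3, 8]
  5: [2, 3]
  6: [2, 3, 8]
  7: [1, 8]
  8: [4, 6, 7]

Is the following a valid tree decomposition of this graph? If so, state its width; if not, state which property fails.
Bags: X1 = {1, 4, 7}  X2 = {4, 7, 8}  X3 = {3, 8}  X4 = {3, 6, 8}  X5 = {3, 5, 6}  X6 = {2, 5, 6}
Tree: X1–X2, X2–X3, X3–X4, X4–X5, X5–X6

A tree decomposition must satisfy three properties: every vertex lies in some bag; for every edge, both endpoints lie together in some bag; and for every vertex, the bags containing it form a connected subtree. Here edge (4,3) lies in no bag, so the decomposition is invalid.

No — edge (4,3) lies in no bag.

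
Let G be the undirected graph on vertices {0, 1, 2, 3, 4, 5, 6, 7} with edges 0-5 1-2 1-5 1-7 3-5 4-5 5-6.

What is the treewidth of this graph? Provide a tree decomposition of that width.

Treewidth 1.
One optimal decomposition is:
Bags: B1 = {1, 2}  B2 = {1, 5}  B3 = {5, 6}  B4 = {3, 5}  B5 = {1, 7}  B6 = {0, 5}  B7 = {4, 5}
Tree: B1–B2, B2–B3, B2–B4, B1–B5, B3–B6, B4–B7

Each bag holds 2 vertices, so the decomposition has width 1, which upper-bounds the treewidth. Any graph with an edge has treewidth ≥ 1, and G has the edge 1–2. Combining the bounds, tw(G) = 1.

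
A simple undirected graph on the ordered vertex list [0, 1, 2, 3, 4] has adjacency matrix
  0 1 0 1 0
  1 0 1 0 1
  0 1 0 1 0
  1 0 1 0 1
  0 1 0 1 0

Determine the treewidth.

A width-2 tree decomposition is:
Bags: B1 = {1, 3, 4}  B2 = {1, 2, 3}  B3 = {0, 1, 3}
Tree: B1–B2, B2–B3
Every bag has size at most 3, so the width is 3 − 1 = 2 and tw(G) ≤ 2. For the lower bound, G contains the cycle 1–4–3–2–1, so G is not a forest; only forests have treewidth ≤ 1, hence tw(G) ≥ 2. Therefore the treewidth is 2.

2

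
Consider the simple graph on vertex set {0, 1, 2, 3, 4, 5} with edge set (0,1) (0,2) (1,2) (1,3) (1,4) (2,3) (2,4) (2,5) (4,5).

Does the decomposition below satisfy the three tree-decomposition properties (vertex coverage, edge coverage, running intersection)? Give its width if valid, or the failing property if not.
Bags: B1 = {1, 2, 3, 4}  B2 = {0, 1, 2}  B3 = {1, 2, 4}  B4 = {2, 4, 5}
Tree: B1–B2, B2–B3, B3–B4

No — bags containing vertex 4 are not connected in the tree.

A tree decomposition must satisfy three properties: every vertex lies in some bag; for every edge, both endpoints lie together in some bag; and for every vertex, the bags containing it form a connected subtree. Here bags containing vertex 4 are not connected in the tree, so the decomposition is invalid.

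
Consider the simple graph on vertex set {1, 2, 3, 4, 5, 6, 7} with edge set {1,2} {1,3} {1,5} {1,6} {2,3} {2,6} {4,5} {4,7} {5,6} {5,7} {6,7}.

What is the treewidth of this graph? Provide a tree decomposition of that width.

Treewidth 2.
Bags: B1 = {1, 5, 6}  B2 = {1, 2, 6}  B3 = {5, 6, 7}  B4 = {1, 2, 3}  B5 = {4, 5, 7}
Tree: B1–B2, B1–B3, B2–B4, B3–B5

Each bag holds 3 vertices, so the decomposition has width 2, which upper-bounds the treewidth. For the lower bound, the 3 vertices {1, 2, 3} are pairwise adjacent, and any tree decomposition puts a clique entirely inside one bag — forcing width ≥ 2. Hence tw(G) = 2 exactly.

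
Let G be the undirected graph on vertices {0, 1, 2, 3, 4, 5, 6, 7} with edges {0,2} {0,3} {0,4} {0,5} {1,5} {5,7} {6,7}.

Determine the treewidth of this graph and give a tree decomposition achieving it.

Each bag holds 2 vertices, so the decomposition has width 1, which upper-bounds the treewidth. Since G has at least one edge (e.g. 0–5), it is not an edgeless graph, so tw(G) ≥ 1. Combining the bounds, tw(G) = 1.

Treewidth 1.
One optimal decomposition is:
Bags: B1 = {0, 5}  B2 = {0, 3}  B3 = {5, 7}  B4 = {0, 4}  B5 = {0, 2}  B6 = {1, 5}  B7 = {6, 7}
Tree: B1–B2, B1–B3, B2–B4, B4–B5, B3–B6, B3–B7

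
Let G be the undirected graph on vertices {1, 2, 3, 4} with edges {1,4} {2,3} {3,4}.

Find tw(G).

1

A width-1 tree decomposition is:
Bags: B1 = {2, 3}  B2 = {3, 4}  B3 = {1, 4}
Tree: B1–B2, B2–B3
Each bag holds 2 vertices, so the decomposition has width 1, which upper-bounds the treewidth. G has an edge, so its treewidth is at least 1. The upper and lower bounds meet at 1, so that is the treewidth.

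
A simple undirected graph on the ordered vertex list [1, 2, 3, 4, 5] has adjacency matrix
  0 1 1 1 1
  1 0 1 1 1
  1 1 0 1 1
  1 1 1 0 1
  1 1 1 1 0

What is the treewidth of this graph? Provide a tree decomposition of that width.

Treewidth 4.
One optimal decomposition is:
Bags: B1 = {1, 2, 3, 4, 5}
Tree: (single bag)

A single bag containing all 5 vertices is trivially a valid decomposition of width 4. On the other hand G contains the 5-clique {1, 2, 3, 4, 5}. A clique must lie in a single bag of any decomposition, so no decomposition can have width below 4. Combining the bounds, tw(G) = 4.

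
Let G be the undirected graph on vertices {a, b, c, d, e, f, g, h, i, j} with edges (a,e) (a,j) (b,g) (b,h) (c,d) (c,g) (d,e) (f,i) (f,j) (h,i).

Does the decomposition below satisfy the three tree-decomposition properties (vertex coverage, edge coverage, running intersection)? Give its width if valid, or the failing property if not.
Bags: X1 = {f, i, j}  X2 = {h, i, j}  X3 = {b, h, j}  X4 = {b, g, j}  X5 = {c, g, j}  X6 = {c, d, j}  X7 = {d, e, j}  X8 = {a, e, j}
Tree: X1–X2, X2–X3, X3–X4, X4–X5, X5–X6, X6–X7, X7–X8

Checking the three conditions: (i) the bags cover all of {a, b, c, d, e, f, g, h, i, j}; (ii) for each edge, some bag contains both endpoints; (iii) the bags containing any fixed vertex form a subtree. All hold, so the decomposition is valid with width 3 − 1 = 2.

Yes; width 2.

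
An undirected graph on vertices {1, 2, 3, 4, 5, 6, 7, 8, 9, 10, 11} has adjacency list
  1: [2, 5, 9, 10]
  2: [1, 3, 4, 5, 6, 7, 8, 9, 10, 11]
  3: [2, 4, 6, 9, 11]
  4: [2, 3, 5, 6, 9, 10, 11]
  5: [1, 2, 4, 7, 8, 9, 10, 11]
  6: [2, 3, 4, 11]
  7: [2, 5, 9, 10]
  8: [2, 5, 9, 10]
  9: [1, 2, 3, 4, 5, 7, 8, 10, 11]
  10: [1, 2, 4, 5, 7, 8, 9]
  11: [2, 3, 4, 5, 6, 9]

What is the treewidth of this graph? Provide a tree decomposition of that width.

Treewidth 4.
One optimal decomposition is:
Bags: B1 = {2, 4, 5, 9, 11}  B2 = {2, 4, 5, 9, 10}  B3 = {2, 3, 4, 9, 11}  B4 = {2, 3, 4, 6, 11}  B5 = {2, 5, 8, 9, 10}  B6 = {1, 2, 5, 9, 10}  B7 = {2, 5, 7, 9, 10}
Tree: B1–B2, B1–B3, B3–B4, B2–B5, B2–B6, B5–B7

Every bag has size at most 5, so the width is 5 − 1 = 4 and tw(G) ≤ 4. Conversely, {2, 3, 4, 9, 11} is a clique of size 5, and the vertices of any clique must share a bag in every tree decomposition; so some bag has ≥ 5 vertices and tw(G) ≥ 4. Therefore the treewidth is 4.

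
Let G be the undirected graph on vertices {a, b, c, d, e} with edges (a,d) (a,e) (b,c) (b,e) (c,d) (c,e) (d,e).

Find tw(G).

A width-2 tree decomposition is:
Bags: B1 = {c, d, e}  B2 = {b, c, e}  B3 = {a, d, e}
Tree: B1–B2, B1–B3
The largest bag has 3 vertices, giving width 2; this decomposition certifies tw(G) ≤ 2. For the lower bound, the 3 vertices {c, d, e} are pairwise adjacent, and any tree decomposition puts a clique entirely inside one bag — forcing width ≥ 2. Combining the bounds, tw(G) = 2.

2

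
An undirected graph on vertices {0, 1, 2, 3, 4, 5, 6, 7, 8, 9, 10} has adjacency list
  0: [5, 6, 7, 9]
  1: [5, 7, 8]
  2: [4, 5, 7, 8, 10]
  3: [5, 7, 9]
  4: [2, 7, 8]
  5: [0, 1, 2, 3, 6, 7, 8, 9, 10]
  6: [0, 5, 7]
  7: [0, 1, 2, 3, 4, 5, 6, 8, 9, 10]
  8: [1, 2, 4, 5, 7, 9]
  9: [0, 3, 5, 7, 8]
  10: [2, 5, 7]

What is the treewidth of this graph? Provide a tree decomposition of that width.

Treewidth 3.
One optimal decomposition is:
Bags: B1 = {5, 7, 8, 9}  B2 = {2, 5, 7, 8}  B3 = {0, 5, 7, 9}  B4 = {2, 5, 7, 10}  B5 = {1, 5, 7, 8}  B6 = {0, 5, 6, 7}  B7 = {3, 5, 7, 9}  B8 = {2, 4, 7, 8}
Tree: B1–B2, B1–B3, B2–B4, B2–B5, B3–B6, B1–B7, B2–B8

Each bag holds 4 vertices, so the decomposition has width 3, which upper-bounds the treewidth. For the lower bound, the 4 vertices {2, 4, 7, 8} are pairwise adjacent, and any tree decomposition puts a clique entirely inside one bag — forcing width ≥ 3. Hence tw(G) = 3 exactly.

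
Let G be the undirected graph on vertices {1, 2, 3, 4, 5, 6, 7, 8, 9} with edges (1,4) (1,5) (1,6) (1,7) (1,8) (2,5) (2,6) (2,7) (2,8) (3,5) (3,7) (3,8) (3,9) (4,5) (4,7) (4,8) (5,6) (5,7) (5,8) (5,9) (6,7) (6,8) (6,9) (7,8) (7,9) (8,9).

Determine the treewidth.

4

A width-4 tree decomposition is:
Bags: B1 = {2, 5, 6, 7, 8}  B2 = {5, 6, 7, 8, 9}  B3 = {3, 5, 7, 8, 9}  B4 = {1, 5, 6, 7, 8}  B5 = {1, 4, 5, 7, 8}
Tree: B1–B2, B2–B3, B2–B4, B4–B5
Every bag has size at most 5, so the width is 5 − 1 = 4 and tw(G) ≤ 4. Conversely, {3, 5, 7, 8, 9} is a clique of size 5, and the vertices of any clique must share a bag in every tree decomposition; so some bag has ≥ 5 vertices and tw(G) ≥ 4. Therefore the treewidth is 4.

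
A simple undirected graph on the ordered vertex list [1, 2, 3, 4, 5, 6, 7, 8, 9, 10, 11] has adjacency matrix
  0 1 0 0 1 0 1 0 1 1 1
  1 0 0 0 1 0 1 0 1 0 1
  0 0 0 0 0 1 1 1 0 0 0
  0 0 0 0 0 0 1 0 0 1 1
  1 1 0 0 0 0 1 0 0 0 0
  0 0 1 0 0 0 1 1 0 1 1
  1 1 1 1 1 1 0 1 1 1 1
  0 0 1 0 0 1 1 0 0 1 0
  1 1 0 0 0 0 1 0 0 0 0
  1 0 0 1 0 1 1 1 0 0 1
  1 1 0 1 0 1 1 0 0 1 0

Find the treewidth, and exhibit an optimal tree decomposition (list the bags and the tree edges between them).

Every bag has size at most 4, so the width is 4 − 1 = 3 and tw(G) ≤ 3. Conversely, {1, 2, 7, 9} is a clique of size 4, and the vertices of any clique must share a bag in every tree decomposition; so some bag has ≥ 4 vertices and tw(G) ≥ 3. The upper and lower bounds meet at 3, so that is the treewidth.

Treewidth 3.
One optimal decomposition is:
Bags: B1 = {1, 7, 10, 11}  B2 = {1, 2, 7, 11}  B3 = {6, 7, 10, 11}  B4 = {1, 2, 7, 9}  B5 = {4, 7, 10, 11}  B6 = {6, 7, 8, 10}  B7 = {1, 2, 5, 7}  B8 = {3, 6, 7, 8}
Tree: B1–B2, B1–B3, B2–B4, B1–B5, B3–B6, B4–B7, B6–B8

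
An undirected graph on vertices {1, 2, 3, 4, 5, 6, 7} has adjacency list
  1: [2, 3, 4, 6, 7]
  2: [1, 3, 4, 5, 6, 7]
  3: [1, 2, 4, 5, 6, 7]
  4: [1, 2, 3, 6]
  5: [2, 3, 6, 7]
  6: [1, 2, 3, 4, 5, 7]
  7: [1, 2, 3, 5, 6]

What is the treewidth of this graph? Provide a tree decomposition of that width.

Each bag holds 5 vertices, so the decomposition has width 4, which upper-bounds the treewidth. On the other hand G contains the 5-clique {1, 2, 3, 4, 6}. A clique must lie in a single bag of any decomposition, so no decomposition can have width below 4. The upper and lower bounds meet at 4, so that is the treewidth.

Treewidth 4.
Bags: B1 = {1, 2, 3, 4, 6}  B2 = {1, 2, 3, 6, 7}  B3 = {2, 3, 5, 6, 7}
Tree: B1–B2, B2–B3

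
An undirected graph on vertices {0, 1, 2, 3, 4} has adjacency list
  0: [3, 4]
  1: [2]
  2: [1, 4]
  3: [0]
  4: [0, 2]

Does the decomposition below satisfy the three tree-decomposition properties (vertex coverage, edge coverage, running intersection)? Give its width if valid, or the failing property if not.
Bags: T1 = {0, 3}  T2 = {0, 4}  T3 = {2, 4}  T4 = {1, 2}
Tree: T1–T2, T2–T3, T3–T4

Vertex coverage: the bags together contain {0, 1, 2, 3, 4}, the full vertex set. Edge coverage: each edge of G has both endpoints in at least one bag. Running intersection: for every vertex, the bags containing it form a connected subtree. All three properties hold, so this is a valid tree decomposition of width max|bag| − 1 = 1, and hence tw(G) ≤ 1.

Yes; width 1.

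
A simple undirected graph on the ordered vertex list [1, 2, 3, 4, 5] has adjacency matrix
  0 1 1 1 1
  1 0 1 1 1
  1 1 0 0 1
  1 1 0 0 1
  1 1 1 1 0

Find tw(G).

3

A width-3 tree decomposition is:
Bags: B1 = {1, 2, 4, 5}  B2 = {1, 2, 3, 5}
Tree: B1–B2
Every bag has size at most 4, so the width is 4 − 1 = 3 and tw(G) ≤ 3. On the other hand G contains the 4-clique {1, 2, 3, 5}. A clique must lie in a single bag of any decomposition, so no decomposition can have width below 3. Therefore the treewidth is 3.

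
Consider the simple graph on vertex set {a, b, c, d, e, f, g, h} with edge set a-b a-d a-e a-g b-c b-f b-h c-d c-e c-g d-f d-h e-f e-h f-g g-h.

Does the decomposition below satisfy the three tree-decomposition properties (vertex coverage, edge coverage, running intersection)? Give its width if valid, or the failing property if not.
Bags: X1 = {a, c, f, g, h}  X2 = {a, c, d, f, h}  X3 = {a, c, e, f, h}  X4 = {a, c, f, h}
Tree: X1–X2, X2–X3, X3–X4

A tree decomposition must satisfy three properties: every vertex lies in some bag; for every edge, both endpoints lie together in some bag; and for every vertex, the bags containing it form a connected subtree. Here vertex b appears in no bag, so the decomposition is invalid.

No — vertex b appears in no bag.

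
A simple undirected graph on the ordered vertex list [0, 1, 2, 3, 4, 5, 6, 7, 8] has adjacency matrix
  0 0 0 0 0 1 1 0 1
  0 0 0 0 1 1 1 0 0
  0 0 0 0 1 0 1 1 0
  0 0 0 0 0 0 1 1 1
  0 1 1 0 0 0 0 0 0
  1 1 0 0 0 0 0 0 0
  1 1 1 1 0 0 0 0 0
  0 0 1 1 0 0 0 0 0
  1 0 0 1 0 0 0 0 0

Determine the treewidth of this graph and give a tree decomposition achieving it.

The largest bag has 4 vertices, giving width 3; this decomposition certifies tw(G) ≤ 3. For the lower bound: the 4 vertex sets {3,7,8}, {0}, {6}, {1,2,4,5} are disjoint, each induces a connected subgraph, and every pair is joined by at least one edge of G. Contracting each set to a single vertex therefore yields K_{4} as a minor, and since treewidth is minor-monotone, tw(G) ≥ tw(K_{4}) = 3. Combining the bounds, tw(G) = 3.

Treewidth 3.
One such decomposition:
Bags: B1 = {0, 3, 7, 8}  B2 = {0, 3, 6, 7}  B3 = {0, 2, 6, 7}  B4 = {0, 2, 5, 6}  B5 = {1, 2, 5, 6}  B6 = {1, 2, 4, 5}
Tree: B1–B2, B2–B3, B3–B4, B4–B5, B5–B6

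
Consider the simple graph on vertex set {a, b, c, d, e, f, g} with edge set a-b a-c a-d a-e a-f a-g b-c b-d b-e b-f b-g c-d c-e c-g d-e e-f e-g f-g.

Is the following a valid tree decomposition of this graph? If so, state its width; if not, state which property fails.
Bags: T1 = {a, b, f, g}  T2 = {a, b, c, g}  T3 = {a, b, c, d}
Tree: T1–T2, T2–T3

A tree decomposition must satisfy three properties: every vertex lies in some bag; for every edge, both endpoints lie together in some bag; and for every vertex, the bags containing it form a connected subtree. Here vertex e appears in no bag, so the decomposition is invalid.

No — vertex e appears in no bag.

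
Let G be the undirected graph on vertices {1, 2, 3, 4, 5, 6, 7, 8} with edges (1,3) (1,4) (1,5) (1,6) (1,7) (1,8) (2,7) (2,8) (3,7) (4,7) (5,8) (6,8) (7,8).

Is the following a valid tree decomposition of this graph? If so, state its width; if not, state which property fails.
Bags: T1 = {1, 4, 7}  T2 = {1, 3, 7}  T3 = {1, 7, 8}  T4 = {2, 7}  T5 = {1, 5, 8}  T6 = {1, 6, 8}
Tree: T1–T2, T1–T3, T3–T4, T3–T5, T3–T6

A tree decomposition must satisfy three properties: every vertex lies in some bag; for every edge, both endpoints lie together in some bag; and for every vertex, the bags containing it form a connected subtree. Here edge (8,2) lies in no bag, so the decomposition is invalid.

No — edge (8,2) lies in no bag.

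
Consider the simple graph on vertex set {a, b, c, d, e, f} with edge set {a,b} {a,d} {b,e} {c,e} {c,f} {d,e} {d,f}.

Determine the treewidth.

2

A width-2 tree decomposition is:
Bags: B1 = {c, d, f}  B2 = {c, d, e}  B3 = {a, d, e}  B4 = {a, b, e}
Tree: B1–B2, B2–B3, B3–B4
Each bag holds 3 vertices, so the decomposition has width 2, which upper-bounds the treewidth. The edges f–c–e–d–f form a cycle, so G is not a tree and its treewidth is at least 2. Therefore the treewidth is 2.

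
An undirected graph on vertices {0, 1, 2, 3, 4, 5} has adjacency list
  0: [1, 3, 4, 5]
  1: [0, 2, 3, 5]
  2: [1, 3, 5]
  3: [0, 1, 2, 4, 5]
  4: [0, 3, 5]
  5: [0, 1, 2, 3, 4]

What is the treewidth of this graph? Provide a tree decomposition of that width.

Every bag has size at most 4, so the width is 4 − 1 = 3 and tw(G) ≤ 3. For the lower bound, the 4 vertices {0, 1, 3, 5} are pairwise adjacent, and any tree decomposition puts a clique entirely inside one bag — forcing width ≥ 3. The upper and lower bounds meet at 3, so that is the treewidth.

Treewidth 3.
One such decomposition:
Bags: B1 = {0, 3, 4, 5}  B2 = {0, 1, 3, 5}  B3 = {1, 2, 3, 5}
Tree: B1–B2, B2–B3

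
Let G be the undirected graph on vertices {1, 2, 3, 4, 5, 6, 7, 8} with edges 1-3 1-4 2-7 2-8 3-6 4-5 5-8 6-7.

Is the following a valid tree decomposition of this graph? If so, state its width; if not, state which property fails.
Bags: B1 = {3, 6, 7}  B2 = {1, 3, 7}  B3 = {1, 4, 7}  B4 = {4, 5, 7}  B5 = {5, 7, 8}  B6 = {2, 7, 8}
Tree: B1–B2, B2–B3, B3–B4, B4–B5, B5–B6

Yes; width 2.

Checking the three conditions: (i) the bags cover all of {1, 2, 3, 4, 5, 6, 7, 8}; (ii) for each edge, some bag contains both endpoints; (iii) the bags containing any fixed vertex form a subtree. All hold, so the decomposition is valid with width 3 − 1 = 2.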